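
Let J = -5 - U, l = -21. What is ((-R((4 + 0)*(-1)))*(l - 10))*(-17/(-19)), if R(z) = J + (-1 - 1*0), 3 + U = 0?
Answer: -1581/19 ≈ -83.211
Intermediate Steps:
U = -3 (U = -3 + 0 = -3)
J = -2 (J = -5 - 1*(-3) = -5 + 3 = -2)
R(z) = -3 (R(z) = -2 + (-1 - 1*0) = -2 + (-1 + 0) = -2 - 1 = -3)
((-R((4 + 0)*(-1)))*(l - 10))*(-17/(-19)) = ((-1*(-3))*(-21 - 10))*(-17/(-19)) = (3*(-31))*(-17*(-1/19)) = -93*17/19 = -1581/19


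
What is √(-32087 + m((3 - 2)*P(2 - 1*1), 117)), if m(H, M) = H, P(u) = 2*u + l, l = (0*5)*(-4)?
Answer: 3*I*√3565 ≈ 179.12*I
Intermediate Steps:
l = 0 (l = 0*(-4) = 0)
P(u) = 2*u (P(u) = 2*u + 0 = 2*u)
√(-32087 + m((3 - 2)*P(2 - 1*1), 117)) = √(-32087 + (3 - 2)*(2*(2 - 1*1))) = √(-32087 + 1*(2*(2 - 1))) = √(-32087 + 1*(2*1)) = √(-32087 + 1*2) = √(-32087 + 2) = √(-32085) = 3*I*√3565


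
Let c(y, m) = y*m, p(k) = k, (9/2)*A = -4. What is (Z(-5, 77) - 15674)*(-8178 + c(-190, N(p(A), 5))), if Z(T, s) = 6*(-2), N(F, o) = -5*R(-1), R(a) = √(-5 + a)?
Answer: 128280108 - 14901700*I*√6 ≈ 1.2828e+8 - 3.6502e+7*I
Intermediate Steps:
A = -8/9 (A = (2/9)*(-4) = -8/9 ≈ -0.88889)
N(F, o) = -5*I*√6 (N(F, o) = -5*√(-5 - 1) = -5*I*√6)
c(y, m) = m*y
Z(T, s) = -12
(Z(-5, 77) - 15674)*(-8178 + c(-190, N(p(A), 5))) = (-12 - 15674)*(-8178 - 5*I*√6*(-190)) = -15686*(-8178 + 950*I*√6) = 128280108 - 14901700*I*√6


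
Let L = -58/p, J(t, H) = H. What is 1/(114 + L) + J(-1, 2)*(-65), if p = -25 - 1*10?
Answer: -526205/4048 ≈ -129.99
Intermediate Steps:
p = -35 (p = -25 - 10 = -35)
L = 58/35 (L = -58/(-35) = -58*(-1/35) = 58/35 ≈ 1.6571)
1/(114 + L) + J(-1, 2)*(-65) = 1/(114 + 58/35) + 2*(-65) = 1/(4048/35) - 130 = 35/4048 - 130 = -526205/4048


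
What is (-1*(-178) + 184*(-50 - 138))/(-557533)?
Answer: 34414/557533 ≈ 0.061725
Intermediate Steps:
(-1*(-178) + 184*(-50 - 138))/(-557533) = (178 + 184*(-188))*(-1/557533) = (178 - 34592)*(-1/557533) = -34414*(-1/557533) = 34414/557533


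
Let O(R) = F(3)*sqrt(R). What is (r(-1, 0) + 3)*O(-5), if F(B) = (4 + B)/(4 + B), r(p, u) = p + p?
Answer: I*sqrt(5) ≈ 2.2361*I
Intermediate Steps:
r(p, u) = 2*p
F(B) = 1
O(R) = sqrt(R) (O(R) = 1*sqrt(R) = sqrt(R))
(r(-1, 0) + 3)*O(-5) = (2*(-1) + 3)*sqrt(-5) = (-2 + 3)*(I*sqrt(5)) = 1*(I*sqrt(5)) = I*sqrt(5)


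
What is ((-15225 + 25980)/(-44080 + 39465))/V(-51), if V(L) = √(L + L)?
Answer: 717*I*√102/31382 ≈ 0.23075*I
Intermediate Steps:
V(L) = √2*√L (V(L) = √(2*L) = √2*√L)
((-15225 + 25980)/(-44080 + 39465))/V(-51) = ((-15225 + 25980)/(-44080 + 39465))/((√2*√(-51))) = (10755/(-4615))/((√2*(I*√51))) = (10755*(-1/4615))/((I*√102)) = -(-717)*I*√102/31382 = 717*I*√102/31382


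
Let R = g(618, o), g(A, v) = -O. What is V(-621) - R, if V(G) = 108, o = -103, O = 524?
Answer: 632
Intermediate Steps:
g(A, v) = -524 (g(A, v) = -1*524 = -524)
R = -524
V(-621) - R = 108 - 1*(-524) = 108 + 524 = 632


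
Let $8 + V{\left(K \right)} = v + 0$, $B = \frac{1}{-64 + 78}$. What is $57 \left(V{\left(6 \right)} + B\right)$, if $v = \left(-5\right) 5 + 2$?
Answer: $- \frac{24681}{14} \approx -1762.9$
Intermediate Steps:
$v = -23$ ($v = -25 + 2 = -23$)
$B = \frac{1}{14} \approx 0.071429$
$V{\left(K \right)} = -31$ ($V{\left(K \right)} = -8 + \left(-23 + 0\right) = -8 - 23 = -31$)
$57 \left(V{\left(6 \right)} + B\right) = 57 \left(-31 + \frac{1}{14}\right) = 57 \left(- \frac{433}{14}\right) = - \frac{24681}{14}$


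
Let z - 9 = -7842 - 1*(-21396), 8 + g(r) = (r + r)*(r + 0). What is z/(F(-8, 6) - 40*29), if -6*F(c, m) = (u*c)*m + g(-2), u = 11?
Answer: -13563/1072 ≈ -12.652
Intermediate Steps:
g(r) = -8 + 2*r² (g(r) = -8 + (r + r)*(r + 0) = -8 + (2*r)*r = -8 + 2*r²)
F(c, m) = -11*c*m/6 (F(c, m) = -((11*c)*m + (-8 + 2*(-2)²))/6 = -(11*c*m + (-8 + 2*4))/6 = -(11*c*m + (-8 + 8))/6 = -(11*c*m + 0)/6 = -11*c*m/6)
z = 13563 (z = 9 + (-7842 - 1*(-21396)) = 9 + (-7842 + 21396) = 9 + 13554 = 13563)
z/(F(-8, 6) - 40*29) = 13563/(-11/6*(-8)*6 - 40*29) = 13563/(88 - 1160) = 13563/(-1072) = 13563*(-1/1072) = -13563/1072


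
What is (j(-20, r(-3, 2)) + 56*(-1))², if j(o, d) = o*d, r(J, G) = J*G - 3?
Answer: 15376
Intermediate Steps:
r(J, G) = -3 + G*J (r(J, G) = G*J - 3 = -3 + G*J)
j(o, d) = d*o
(j(-20, r(-3, 2)) + 56*(-1))² = ((-3 + 2*(-3))*(-20) + 56*(-1))² = ((-3 - 6)*(-20) - 56)² = (-9*(-20) - 56)² = (180 - 56)² = 124² = 15376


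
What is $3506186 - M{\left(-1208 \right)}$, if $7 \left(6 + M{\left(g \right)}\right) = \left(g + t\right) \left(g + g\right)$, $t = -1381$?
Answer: $\frac{18288320}{7} \approx 2.6126 \cdot 10^{6}$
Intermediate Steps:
$M{\left(g \right)} = -6 + \frac{2 g \left(-1381 + g\right)}{7}$ ($M{\left(g \right)} = -6 + \frac{\left(g - 1381\right) \left(g + g\right)}{7} = -6 + \frac{\left(-1381 + g\right) 2 g}{7} = -6 + \frac{2 g \left(-1381 + g\right)}{7}$)
$3506186 - M{\left(-1208 \right)} = 3506186 - \left(-6 - - \frac{3336496}{7} + \frac{2 \left(-1208\right)^{2}}{7}\right) = 3506186 - \left(-6 + \frac{3336496}{7} + \frac{2}{7} \cdot 1459264\right) = 3506186 - \left(-6 + \frac{3336496}{7} + \frac{2918528}{7}\right) = 3506186 - \frac{6254982}{7} = \frac{18288320}{7}$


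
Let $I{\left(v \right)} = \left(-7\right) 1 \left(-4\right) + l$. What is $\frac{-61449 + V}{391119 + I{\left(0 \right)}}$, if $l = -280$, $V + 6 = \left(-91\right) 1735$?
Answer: $- \frac{219340}{390867} \approx -0.56116$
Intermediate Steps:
$V = -157891$ ($V = -6 - 157885 = -157891$)
$I{\left(v \right)} = -252$ ($I{\left(v \right)} = \left(-7\right) 1 \left(-4\right) - 280 = \left(-7\right) \left(-4\right) - 280 = 28 - 280 = -252$)
$\frac{-61449 + V}{391119 + I{\left(0 \right)}} = \frac{-61449 - 157891}{391119 - 252} = - \frac{219340}{390867}$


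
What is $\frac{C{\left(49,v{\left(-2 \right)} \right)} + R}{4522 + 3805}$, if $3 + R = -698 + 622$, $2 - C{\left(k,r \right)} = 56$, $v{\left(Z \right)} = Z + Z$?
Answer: $- \frac{133}{8327} \approx -0.015972$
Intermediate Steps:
$v{\left(Z \right)} = 2 Z$
$C{\left(k,r \right)} = -54$ ($C{\left(k,r \right)} = 2 - 56 = -54$)
$R = -79$ ($R = -3 + \left(-698 + 622\right) = -3 - 76 = -79$)
$\frac{C{\left(49,v{\left(-2 \right)} \right)} + R}{4522 + 3805} = \frac{-54 - 79}{4522 + 3805} = - \frac{133}{8327}$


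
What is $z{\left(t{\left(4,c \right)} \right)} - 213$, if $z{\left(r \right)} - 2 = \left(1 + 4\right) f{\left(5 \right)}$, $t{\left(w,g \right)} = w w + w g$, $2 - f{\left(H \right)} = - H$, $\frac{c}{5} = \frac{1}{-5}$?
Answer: $-176$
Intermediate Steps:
$c = -1$ ($c = \frac{5}{-5} = 5 \left(- \frac{1}{5}\right) = -1$)
$f{\left(H \right)} = 2 + H$ ($f{\left(H \right)} = 2 - - H = 2 + H$)
$t{\left(w,g \right)} = w^{2} + g w$
$z{\left(r \right)} = 37$ ($z{\left(r \right)} = 2 + \left(1 + 4\right) \left(2 + 5\right) = 2 + 5 \cdot 7 = 2 + 35 = 37$)
$z{\left(t{\left(4,c \right)} \right)} - 213 = 37 - 213 = -176$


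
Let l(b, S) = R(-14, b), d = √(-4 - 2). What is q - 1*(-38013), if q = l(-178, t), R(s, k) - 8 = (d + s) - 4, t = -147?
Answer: 38003 + I*√6 ≈ 38003.0 + 2.4495*I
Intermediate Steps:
d = I*√6 (d = √(-6) = I*√6 ≈ 2.4495*I)
R(s, k) = 4 + s + I*√6 (R(s, k) = 8 + ((I*√6 + s) - 4) = 8 + ((s + I*√6) - 4) = 8 + (-4 + s + I*√6) = 4 + s + I*√6)
l(b, S) = -10 + I*√6 (l(b, S) = 4 - 14 + I*√6 = -10 + I*√6)
q = -10 + I*√6 ≈ -10.0 + 2.4495*I
q - 1*(-38013) = (-10 + I*√6) - 1*(-38013) = (-10 + I*√6) + 38013 = 38003 + I*√6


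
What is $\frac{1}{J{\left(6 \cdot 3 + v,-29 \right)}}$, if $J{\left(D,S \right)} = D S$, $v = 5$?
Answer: $- \frac{1}{667} \approx -0.0014993$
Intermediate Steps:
$\frac{1}{J{\left(6 \cdot 3 + v,-29 \right)}} = \frac{1}{\left(6 \cdot 3 + 5\right) \left(-29\right)} = \frac{1}{\left(18 + 5\right) \left(-29\right)} = \frac{1}{23 \left(-29\right)} = \frac{1}{-667} = - \frac{1}{667}$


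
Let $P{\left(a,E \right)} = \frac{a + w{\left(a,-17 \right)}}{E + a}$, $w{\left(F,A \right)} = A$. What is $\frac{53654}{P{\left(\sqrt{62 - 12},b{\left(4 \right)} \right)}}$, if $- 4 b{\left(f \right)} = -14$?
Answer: $- \frac{5875113}{239} - \frac{5499535 \sqrt{2}}{239} \approx -57124.0$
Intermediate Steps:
$b{\left(f \right)} = \frac{7}{2}$ ($b{\left(f \right)} = \left(- \frac{1}{4}\right) \left(-14\right) = \frac{7}{2}$)
$P{\left(a,E \right)} = \frac{-17 + a}{E + a}$ ($P{\left(a,E \right)} = \frac{a - 17}{E + a} = \frac{-17 + a}{E + a}$)
$\frac{53654}{P{\left(\sqrt{62 - 12},b{\left(4 \right)} \right)}} = \frac{53654}{\frac{1}{\frac{7}{2} + \sqrt{62 - 12}} \left(-17 + \sqrt{62 - 12}\right)} = \frac{53654}{\frac{1}{\frac{7}{2} + \sqrt{50}} \left(-17 + \sqrt{50}\right)} = \frac{53654}{\frac{1}{\frac{7}{2} + 5 \sqrt{2}} \left(-17 + 5 \sqrt{2}\right)} = 53654 \frac{\frac{7}{2} + 5 \sqrt{2}}{-17 + 5 \sqrt{2}} = \frac{53654 \left(\frac{7}{2} + 5 \sqrt{2}\right)}{-17 + 5 \sqrt{2}}$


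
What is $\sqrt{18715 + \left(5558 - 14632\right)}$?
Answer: $\sqrt{9641} \approx 98.189$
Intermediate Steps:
$\sqrt{18715 + \left(5558 - 14632\right)} = \sqrt{18715 - 9074} = \sqrt{9641}$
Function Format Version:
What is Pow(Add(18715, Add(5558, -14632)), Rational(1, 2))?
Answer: Pow(9641, Rational(1, 2)) ≈ 98.189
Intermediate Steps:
Pow(Add(18715, Add(5558, -14632)), Rational(1, 2)) = Pow(Add(18715, -9074), Rational(1, 2)) = Pow(9641, Rational(1, 2))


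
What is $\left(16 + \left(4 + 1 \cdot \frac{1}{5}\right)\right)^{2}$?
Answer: $\frac{10201}{25} \approx 408.04$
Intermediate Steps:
$\left(16 + \left(4 + 1 \cdot \frac{1}{5}\right)\right)^{2} = \left(16 + \left(4 + \frac{1}{5}\right)\right)^{2} = \left(16 + \frac{21}{5}\right)^{2} = \left(\frac{101}{5}\right)^{2} = \frac{10201}{25}$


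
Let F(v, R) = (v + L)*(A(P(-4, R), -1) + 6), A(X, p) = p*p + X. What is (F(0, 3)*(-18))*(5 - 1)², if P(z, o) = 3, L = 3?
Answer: -8640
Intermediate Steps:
A(X, p) = X + p² (A(X, p) = p² + X = X + p²)
F(v, R) = 30 + 10*v (F(v, R) = (v + 3)*((3 + (-1)²) + 6) = (3 + v)*((3 + 1) + 6) = (3 + v)*(4 + 6) = (3 + v)*10 = 30 + 10*v)
(F(0, 3)*(-18))*(5 - 1)² = ((30 + 10*0)*(-18))*(5 - 1)² = ((30 + 0)*(-18))*4² = (30*(-18))*16 = -540*16 = -8640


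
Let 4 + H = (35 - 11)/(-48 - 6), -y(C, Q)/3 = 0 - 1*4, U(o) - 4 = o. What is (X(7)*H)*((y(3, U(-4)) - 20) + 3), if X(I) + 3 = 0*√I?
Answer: -200/3 ≈ -66.667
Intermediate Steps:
U(o) = 4 + o
y(C, Q) = 12 (y(C, Q) = -3*(0 - 1*4) = -3*(0 - 4) = -3*(-4) = 12)
H = -40/9 (H = -4 + (35 - 11)/(-48 - 6) = -4 + 24/(-54) = -4 + 24*(-1/54) = -4 - 4/9 = -40/9 ≈ -4.4444)
X(I) = -3 (X(I) = -3 + 0*√I = -3 + 0 = -3)
(X(7)*H)*((y(3, U(-4)) - 20) + 3) = (-3*(-40/9))*((12 - 20) + 3) = 40*(-8 + 3)/3 = (40/3)*(-5) = -200/3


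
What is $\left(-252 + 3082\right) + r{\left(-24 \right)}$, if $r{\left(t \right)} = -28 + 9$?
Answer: $2811$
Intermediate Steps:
$r{\left(t \right)} = -19$
$\left(-252 + 3082\right) + r{\left(-24 \right)} = \left(-252 + 3082\right) - 19 = 2830 - 19 = 2811$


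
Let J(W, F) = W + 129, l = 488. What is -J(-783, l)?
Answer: 654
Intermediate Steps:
J(W, F) = 129 + W
-J(-783, l) = -(129 - 783) = -1*(-654) = 654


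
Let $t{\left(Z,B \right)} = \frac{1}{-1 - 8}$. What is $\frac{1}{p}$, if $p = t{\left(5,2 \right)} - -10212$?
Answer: $\frac{9}{91907} \approx 9.7925 \cdot 10^{-5}$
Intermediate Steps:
$t{\left(Z,B \right)} = - \frac{1}{9}$ ($t{\left(Z,B \right)} = \frac{1}{-9} = - \frac{1}{9}$)
$p = \frac{91907}{9}$ ($p = - \frac{1}{9} - -10212 = - \frac{1}{9} + 10212 = \frac{91907}{9} \approx 10212.0$)
$\frac{1}{p} = \frac{1}{\frac{91907}{9}} = \frac{9}{91907}$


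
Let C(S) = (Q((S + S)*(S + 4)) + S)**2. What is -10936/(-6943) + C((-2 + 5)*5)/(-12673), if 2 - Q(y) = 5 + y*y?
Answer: -732848873101064/87988639 ≈ -8.3289e+6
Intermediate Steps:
Q(y) = -3 - y**2 (Q(y) = 2 - (5 + y*y) = 2 - (5 + y**2) = 2 + (-5 - y**2) = -3 - y**2)
C(S) = (-3 + S - 4*S**2*(4 + S)**2)**2 (C(S) = ((-3 - ((S + S)*(S + 4))**2) + S)**2 = ((-3 - ((2*S)*(4 + S))**2) + S)**2 = ((-3 - (2*S*(4 + S))**2) + S)**2 = ((-3 - 4*S**2*(4 + S)**2) + S)**2 = (-3 + S - 4*S**2*(4 + S)**2)**2)
-10936/(-6943) + C((-2 + 5)*5)/(-12673) = -10936/(-6943) + (3 - (-2 + 5)*5 + 4*((-2 + 5)*5)**2*(4 + (-2 + 5)*5)**2)**2/(-12673) = -10936*(-1/6943) + (3 - 3*5 + 4*(3*5)**2*(4 + 3*5)**2)**2*(-1/12673) = 10936/6943 + (3 - 1*15 + 4*15**2*(4 + 15)**2)**2*(-1/12673) = 10936/6943 + (3 - 15 + 4*225*19**2)**2*(-1/12673) = 10936/6943 + (3 - 15 + 4*225*361)**2*(-1/12673) = 10936/6943 + (3 - 15 + 324900)**2*(-1/12673) = 10936/6943 + 324888**2*(-1/12673) = 10936/6943 + 105552212544*(-1/12673) = 10936/6943 - 105552212544/12673 = -732848873101064/87988639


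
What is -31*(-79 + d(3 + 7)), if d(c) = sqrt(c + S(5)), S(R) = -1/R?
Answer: 2449 - 217*sqrt(5)/5 ≈ 2352.0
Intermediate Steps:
d(c) = sqrt(-1/5 + c) (d(c) = sqrt(c - 1/5) = sqrt(-1/5 + c))
-31*(-79 + d(3 + 7)) = -31*(-79 + sqrt(-5 + 25*(3 + 7))/5) = -31*(-79 + sqrt(-5 + 25*10)/5) = -31*(-79 + sqrt(-5 + 250)/5) = -31*(-79 + sqrt(245)/5) = -31*(-79 + (7*sqrt(5))/5) = -31*(-79 + 7*sqrt(5)/5) = 2449 - 217*sqrt(5)/5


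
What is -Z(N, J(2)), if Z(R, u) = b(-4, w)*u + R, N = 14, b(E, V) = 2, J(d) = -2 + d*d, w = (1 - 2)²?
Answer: -18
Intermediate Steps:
w = 1 (w = (-1)² = 1)
J(d) = -2 + d²
Z(R, u) = R + 2*u (Z(R, u) = 2*u + R = R + 2*u)
-Z(N, J(2)) = -(14 + 2*(-2 + 2²)) = -(14 + 2*(-2 + 4)) = -(14 + 2*2) = -(14 + 4) = -1*18 = -18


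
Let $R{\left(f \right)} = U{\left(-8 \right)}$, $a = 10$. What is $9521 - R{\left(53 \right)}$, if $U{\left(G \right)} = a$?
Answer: $9511$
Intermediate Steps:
$U{\left(G \right)} = 10$
$R{\left(f \right)} = 10$
$9521 - R{\left(53 \right)} = 9521 - 10 = 9511$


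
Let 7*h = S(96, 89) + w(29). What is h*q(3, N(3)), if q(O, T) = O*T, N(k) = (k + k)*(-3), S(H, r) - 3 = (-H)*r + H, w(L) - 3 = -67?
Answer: 459486/7 ≈ 65641.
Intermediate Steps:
w(L) = -64 (w(L) = 3 - 67 = -64)
S(H, r) = 3 + H - H*r (S(H, r) = 3 + ((-H)*r + H) = 3 + (-H*r + H) = 3 + (H - H*r) = 3 + H - H*r)
N(k) = -6*k (N(k) = (2*k)*(-3) = -6*k)
h = -8509/7 (h = ((3 + 96 - 1*96*89) - 64)/7 = ((3 + 96 - 8544) - 64)/7 = (-8445 - 64)/7 = (⅐)*(-8509) = -8509/7 ≈ -1215.6)
h*q(3, N(3)) = -25527*(-6*3)/7 = -25527*(-18)/7 = -8509/7*(-54) = 459486/7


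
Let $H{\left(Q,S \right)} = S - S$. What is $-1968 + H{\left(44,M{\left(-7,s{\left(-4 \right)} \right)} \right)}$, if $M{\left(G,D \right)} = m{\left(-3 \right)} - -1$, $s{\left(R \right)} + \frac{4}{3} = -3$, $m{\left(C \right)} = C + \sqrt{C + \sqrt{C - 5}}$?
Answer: $-1968$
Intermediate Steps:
$m{\left(C \right)} = C + \sqrt{C + \sqrt{-5 + C}}$
$s{\left(R \right)} = - \frac{13}{3}$ ($s{\left(R \right)} = - \frac{4}{3} - 3 = - \frac{13}{3}$)
$M{\left(G,D \right)} = -2 + \sqrt{-3 + 2 i \sqrt{2}}$ ($M{\left(G,D \right)} = \left(-3 + \sqrt{-3 + \sqrt{-5 - 3}}\right) - -1 = \left(-3 + \sqrt{-3 + \sqrt{-8}}\right) + 1 = \left(-3 + \sqrt{-3 + 2 i \sqrt{2}}\right) + 1 = -2 + \sqrt{-3 + 2 i \sqrt{2}}$)
$H{\left(Q,S \right)} = 0$
$-1968 + H{\left(44,M{\left(-7,s{\left(-4 \right)} \right)} \right)} = -1968 + 0 = -1968$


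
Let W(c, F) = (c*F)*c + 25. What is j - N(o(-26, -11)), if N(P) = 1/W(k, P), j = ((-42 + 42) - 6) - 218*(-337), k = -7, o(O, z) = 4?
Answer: 16234659/221 ≈ 73460.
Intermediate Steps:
W(c, F) = 25 + F*c² (W(c, F) = (F*c)*c + 25 = F*c² + 25 = 25 + F*c²)
j = 73460 (j = (0 - 6) + 73466 = -6 + 73466 = 73460)
N(P) = 1/(25 + 49*P) (N(P) = 1/(25 + P*(-7)²) = 1/(25 + P*49) = 1/(25 + 49*P))
j - N(o(-26, -11)) = 73460 - 1/(25 + 49*4) = 73460 - 1/(25 + 196) = 73460 - 1/221 = 16234659/221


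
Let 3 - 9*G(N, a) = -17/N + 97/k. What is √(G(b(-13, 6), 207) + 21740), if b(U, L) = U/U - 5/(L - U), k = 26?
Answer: √1620445463/273 ≈ 147.45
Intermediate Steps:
b(U, L) = 1 - 5/(L - U)
G(N, a) = -19/234 + 17/(9*N) (G(N, a) = ⅓ - (-17/N + 97/26)/9 = ⅓ - (97/26 - 17/N)/9 = ⅓ + (-97/234 + 17/(9*N)) = -19/234 + 17/(9*N))
√(G(b(-13, 6), 207) + 21740) = √((442 - 19*(-5 + 6 - 1*(-13))/(6 - 1*(-13)))/(234*(((-5 + 6 - 1*(-13))/(6 - 1*(-13))))) + 21740) = √((442 - 19*(-5 + 6 + 13)/(6 + 13))/(234*(((-5 + 6 + 13)/(6 + 13)))) + 21740) = √((442 - 19*14/19)/(234*((14/19))) + 21740) = √((442 - 14)/(234*(((1/19)*14))) + 21740) = √((442 - 19*14/19)/(234*(14/19)) + 21740) = √((1/234)*(19/14)*(442 - 14) + 21740) = √((1/234)*(19/14)*428 + 21740) = √(2033/819 + 21740) = √(17807093/819) = √1620445463/273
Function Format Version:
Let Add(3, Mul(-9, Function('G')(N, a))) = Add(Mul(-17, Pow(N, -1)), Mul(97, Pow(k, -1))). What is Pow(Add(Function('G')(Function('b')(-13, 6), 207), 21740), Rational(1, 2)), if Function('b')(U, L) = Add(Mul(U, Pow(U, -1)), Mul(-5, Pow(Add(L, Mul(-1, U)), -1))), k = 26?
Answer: Mul(Rational(1, 273), Pow(1620445463, Rational(1, 2))) ≈ 147.45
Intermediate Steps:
Function('b')(U, L) = Add(1, Mul(-5, Pow(Add(L, Mul(-1, U)), -1)))
Function('G')(N, a) = Add(Rational(-19, 234), Mul(Rational(17, 9), Pow(N, -1))) (Function('G')(N, a) = Add(Rational(1, 3), Mul(Rational(-1, 9), Add(Mul(-17, Pow(N, -1)), Mul(97, Pow(26, -1))))) = Add(Rational(1, 3), Mul(Rational(-1, 9), Add(Mul(-17, Pow(N, -1)), Mul(97, Rational(1, 26))))) = Add(Rational(1, 3), Mul(Rational(-1, 9), Add(Mul(-17, Pow(N, -1)), Rational(97, 26)))) = Add(Rational(1, 3), Mul(Rational(-1, 9), Add(Rational(97, 26), Mul(-17, Pow(N, -1))))) = Add(Rational(1, 3), Add(Rational(-97, 234), Mul(Rational(17, 9), Pow(N, -1)))) = Add(Rational(-19, 234), Mul(Rational(17, 9), Pow(N, -1))))
Pow(Add(Function('G')(Function('b')(-13, 6), 207), 21740), Rational(1, 2)) = Pow(Add(Mul(Rational(1, 234), Pow(Mul(Pow(Add(6, Mul(-1, -13)), -1), Add(-5, 6, Mul(-1, -13))), -1), Add(442, Mul(-19, Mul(Pow(Add(6, Mul(-1, -13)), -1), Add(-5, 6, Mul(-1, -13)))))), 21740), Rational(1, 2)) = Pow(Add(Mul(Rational(1, 234), Pow(Mul(Pow(Add(6, 13), -1), Add(-5, 6, 13)), -1), Add(442, Mul(-19, Mul(Pow(Add(6, 13), -1), Add(-5, 6, 13))))), 21740), Rational(1, 2)) = Pow(Add(Mul(Rational(1, 234), Pow(Mul(Pow(19, -1), 14), -1), Add(442, Mul(-19, Mul(Pow(19, -1), 14)))), 21740), Rational(1, 2)) = Pow(Add(Mul(Rational(1, 234), Pow(Mul(Rational(1, 19), 14), -1), Add(442, Mul(-19, Mul(Rational(1, 19), 14)))), 21740), Rational(1, 2)) = Pow(Add(Mul(Rational(1, 234), Pow(Rational(14, 19), -1), Add(442, Mul(-19, Rational(14, 19)))), 21740), Rational(1, 2)) = Pow(Add(Mul(Rational(1, 234), Rational(19, 14), Add(442, -14)), 21740), Rational(1, 2)) = Pow(Add(Mul(Rational(1, 234), Rational(19, 14), 428), 21740), Rational(1, 2)) = Pow(Add(Rational(2033, 819), 21740), Rational(1, 2)) = Pow(Rational(17807093, 819), Rational(1, 2)) = Mul(Rational(1, 273), Pow(1620445463, Rational(1, 2)))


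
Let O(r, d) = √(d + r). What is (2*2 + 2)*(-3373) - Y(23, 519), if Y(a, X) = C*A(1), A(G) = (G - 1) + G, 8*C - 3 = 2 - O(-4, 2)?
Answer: -161909/8 + I*√2/8 ≈ -20239.0 + 0.17678*I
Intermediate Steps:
C = 5/8 - I*√2/8 (C = 3/8 + (2 - √(2 - 4))/8 = 3/8 + (2 - √(-2))/8 = 3/8 + (2 - I*√2)/8 = 3/8 + (¼ - I*√2/8) = 5/8 - I*√2/8 ≈ 0.625 - 0.17678*I)
A(G) = -1 + 2*G (A(G) = (-1 + G) + G = -1 + 2*G)
Y(a, X) = 5/8 - I*√2/8 (Y(a, X) = (5/8 - I*√2/8)*(-1 + 2*1) = (5/8 - I*√2/8)*(-1 + 2) = (5/8 - I*√2/8)*1 = 5/8 - I*√2/8)
(2*2 + 2)*(-3373) - Y(23, 519) = (2*2 + 2)*(-3373) - (5/8 - I*√2/8) = (4 + 2)*(-3373) + (-5/8 + I*√2/8) = 6*(-3373) + (-5/8 + I*√2/8) = -20238 + (-5/8 + I*√2/8) = -161909/8 + I*√2/8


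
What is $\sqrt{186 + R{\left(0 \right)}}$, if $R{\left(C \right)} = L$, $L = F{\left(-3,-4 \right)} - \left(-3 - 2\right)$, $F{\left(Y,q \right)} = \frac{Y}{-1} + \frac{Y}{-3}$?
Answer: $\sqrt{195} \approx 13.964$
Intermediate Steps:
$F{\left(Y,q \right)} = - \frac{4 Y}{3}$ ($F{\left(Y,q \right)} = Y \left(-1\right) + Y \left(- \frac{1}{3}\right) = - Y - \frac{Y}{3} = - \frac{4 Y}{3}$)
$L = 9$ ($L = \left(- \frac{4}{3}\right) \left(-3\right) - \left(-3 - 2\right) = 4 - \left(-3 - 2\right) = 4 - -5 = 4 + 5 = 9$)
$R{\left(C \right)} = 9$
$\sqrt{186 + R{\left(0 \right)}} = \sqrt{186 + 9} = \sqrt{195}$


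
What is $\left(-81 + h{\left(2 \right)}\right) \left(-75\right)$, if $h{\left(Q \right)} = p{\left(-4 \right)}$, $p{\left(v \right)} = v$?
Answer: $6375$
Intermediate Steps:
$h{\left(Q \right)} = -4$
$\left(-81 + h{\left(2 \right)}\right) \left(-75\right) = \left(-81 - 4\right) \left(-75\right) = \left(-85\right) \left(-75\right) = 6375$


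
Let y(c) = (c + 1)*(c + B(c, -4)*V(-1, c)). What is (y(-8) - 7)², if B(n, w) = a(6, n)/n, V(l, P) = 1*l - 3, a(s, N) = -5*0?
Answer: 2401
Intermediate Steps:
a(s, N) = 0
V(l, P) = -3 + l (V(l, P) = l - 3 = -3 + l)
B(n, w) = 0 (B(n, w) = 0/n = 0)
y(c) = c*(1 + c) (y(c) = (c + 1)*(c + 0*(-3 - 1)) = (1 + c)*(c + 0*(-4)) = (1 + c)*(c + 0) = (1 + c)*c = c*(1 + c))
(y(-8) - 7)² = (-8*(1 - 8) - 7)² = (-8*(-7) - 7)² = (56 - 7)² = 49² = 2401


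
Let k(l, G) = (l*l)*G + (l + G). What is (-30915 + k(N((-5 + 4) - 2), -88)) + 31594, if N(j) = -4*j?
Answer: -12069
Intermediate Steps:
k(l, G) = G + l + G*l**2 (k(l, G) = l**2*G + (G + l) = G*l**2 + (G + l) = G + l + G*l**2)
(-30915 + k(N((-5 + 4) - 2), -88)) + 31594 = (-30915 + (-88 - 4*((-5 + 4) - 2) - 88*16*((-5 + 4) - 2)**2)) + 31594 = (-30915 + (-88 - 4*(-1 - 2) - 88*16*(-1 - 2)**2)) + 31594 = (-30915 + (-88 - 4*(-3) - 88*(-4*(-3))**2)) + 31594 = (-30915 + (-88 + 12 - 88*12**2)) + 31594 = (-30915 + (-88 + 12 - 88*144)) + 31594 = (-30915 + (-88 + 12 - 12672)) + 31594 = (-30915 - 12748) + 31594 = -43663 + 31594 = -12069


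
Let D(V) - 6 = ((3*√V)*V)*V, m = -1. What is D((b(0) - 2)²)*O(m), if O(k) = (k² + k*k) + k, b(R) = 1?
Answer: 9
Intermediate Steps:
O(k) = k + 2*k² (O(k) = (k² + k²) + k = 2*k² + k = k + 2*k²)
D(V) = 6 + 3*V^(5/2) (D(V) = 6 + ((3*√V)*V)*V = 6 + (3*V^(3/2))*V = 6 + 3*V^(5/2))
D((b(0) - 2)²)*O(m) = (6 + 3*((1 - 2)²)^(5/2))*(-(1 + 2*(-1))) = (6 + 3*((-1)²)^(5/2))*(-(1 - 2)) = (6 + 3*1^(5/2))*(-1*(-1)) = (6 + 3*1)*1 = (6 + 3)*1 = 9*1 = 9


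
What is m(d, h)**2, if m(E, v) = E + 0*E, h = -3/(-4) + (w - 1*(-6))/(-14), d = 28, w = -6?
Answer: 784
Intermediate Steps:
h = 3/4 (h = -3/(-4) + (-6 - 1*(-6))/(-14) = -3*(-1/4) + (-6 + 6)*(-1/14) = 3/4 + 0*(-1/14) = 3/4 + 0 = 3/4 ≈ 0.75000)
m(E, v) = E (m(E, v) = E + 0 = E)
m(d, h)**2 = 28**2 = 784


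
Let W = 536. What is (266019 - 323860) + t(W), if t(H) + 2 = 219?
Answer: -57624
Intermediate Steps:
t(H) = 217 (t(H) = -2 + 219 = 217)
(266019 - 323860) + t(W) = (266019 - 323860) + 217 = -57841 + 217 = -57624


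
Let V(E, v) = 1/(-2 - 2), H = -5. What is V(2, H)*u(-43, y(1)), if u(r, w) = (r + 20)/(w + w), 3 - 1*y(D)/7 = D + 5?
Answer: -23/168 ≈ -0.13690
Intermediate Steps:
V(E, v) = -1/4 (V(E, v) = 1/(-4) = -1/4)
y(D) = -14 - 7*D (y(D) = 21 - 7*(D + 5) = 21 - 7*(5 + D) = 21 + (-35 - 7*D) = -14 - 7*D)
u(r, w) = (20 + r)/(2*w) (u(r, w) = (20 + r)/((2*w)) = (20 + r)*(1/(2*w)) = (20 + r)/(2*w))
V(2, H)*u(-43, y(1)) = -(20 - 43)/(8*(-14 - 7*1)) = -(-23)/(8*(-14 - 7)) = -(-23)/(8*(-21)) = -(-1)*(-23)/(8*21) = -1/4*23/42 = -23/168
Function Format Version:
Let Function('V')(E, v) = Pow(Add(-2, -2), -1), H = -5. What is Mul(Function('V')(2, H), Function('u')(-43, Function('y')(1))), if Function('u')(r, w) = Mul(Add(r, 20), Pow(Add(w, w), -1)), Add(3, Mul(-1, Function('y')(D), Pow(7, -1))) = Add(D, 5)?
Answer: Rational(-23, 168) ≈ -0.13690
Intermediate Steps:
Function('V')(E, v) = Rational(-1, 4) (Function('V')(E, v) = Pow(-4, -1) = Rational(-1, 4))
Function('y')(D) = Add(-14, Mul(-7, D)) (Function('y')(D) = Add(21, Mul(-7, Add(D, 5))) = Add(21, Mul(-7, Add(5, D))) = Add(21, Add(-35, Mul(-7, D))) = Add(-14, Mul(-7, D)))
Function('u')(r, w) = Mul(Rational(1, 2), Pow(w, -1), Add(20, r)) (Function('u')(r, w) = Mul(Add(20, r), Pow(Mul(2, w), -1)) = Mul(Add(20, r), Mul(Rational(1, 2), Pow(w, -1))) = Mul(Rational(1, 2), Pow(w, -1), Add(20, r)))
Mul(Function('V')(2, H), Function('u')(-43, Function('y')(1))) = Mul(Rational(-1, 4), Mul(Rational(1, 2), Pow(Add(-14, Mul(-7, 1)), -1), Add(20, -43))) = Mul(Rational(-1, 4), Mul(Rational(1, 2), Pow(Add(-14, -7), -1), -23)) = Mul(Rational(-1, 4), Mul(Rational(1, 2), Pow(-21, -1), -23)) = Mul(Rational(-1, 4), Mul(Rational(1, 2), Rational(-1, 21), -23)) = Mul(Rational(-1, 4), Rational(23, 42)) = Rational(-23, 168)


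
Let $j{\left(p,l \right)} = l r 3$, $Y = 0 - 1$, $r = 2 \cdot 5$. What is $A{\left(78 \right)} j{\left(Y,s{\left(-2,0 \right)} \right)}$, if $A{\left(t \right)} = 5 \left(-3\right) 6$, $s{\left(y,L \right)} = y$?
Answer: $5400$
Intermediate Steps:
$r = 10$
$Y = -1$
$j{\left(p,l \right)} = 30 l$ ($j{\left(p,l \right)} = l 10 \cdot 3 = 10 l 3 = 30 l$)
$A{\left(t \right)} = -90$ ($A{\left(t \right)} = \left(-15\right) 6 = -90$)
$A{\left(78 \right)} j{\left(Y,s{\left(-2,0 \right)} \right)} = - 90 \cdot 30 \left(-2\right) = \left(-90\right) \left(-60\right) = 5400$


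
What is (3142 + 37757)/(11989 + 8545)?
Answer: 40899/20534 ≈ 1.9918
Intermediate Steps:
(3142 + 37757)/(11989 + 8545) = 40899/20534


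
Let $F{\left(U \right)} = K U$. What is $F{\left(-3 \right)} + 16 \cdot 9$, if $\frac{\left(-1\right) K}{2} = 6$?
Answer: $180$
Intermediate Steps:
$K = -12$ ($K = \left(-2\right) 6 = -12$)
$F{\left(U \right)} = - 12 U$
$F{\left(-3 \right)} + 16 \cdot 9 = \left(-12\right) \left(-3\right) + 16 \cdot 9 = 36 + 144 = 180$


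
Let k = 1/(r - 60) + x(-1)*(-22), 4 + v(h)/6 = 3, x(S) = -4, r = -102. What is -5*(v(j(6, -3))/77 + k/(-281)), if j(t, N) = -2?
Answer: 6853835/3505194 ≈ 1.9553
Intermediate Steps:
v(h) = -6 (v(h) = -24 + 6*3 = -24 + 18 = -6)
k = 14255/162 (k = 1/(-102 - 60) - 4*(-22) = 1/(-162) + 88 = -1/162 + 88 = 14255/162 ≈ 87.994)
-5*(v(j(6, -3))/77 + k/(-281)) = -5*(-6/77 + (14255/162)/(-281)) = -5*(-6*1/77 + (14255/162)*(-1/281)) = -5*(-6/77 - 14255/45522) = -5*(-1370767/3505194) = 6853835/3505194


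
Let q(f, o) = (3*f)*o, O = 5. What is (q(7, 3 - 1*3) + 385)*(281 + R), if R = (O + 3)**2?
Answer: 132825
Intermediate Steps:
R = 64 (R = (5 + 3)**2 = 8**2 = 64)
q(f, o) = 3*f*o
(q(7, 3 - 1*3) + 385)*(281 + R) = (3*7*(3 - 1*3) + 385)*(281 + 64) = (3*7*(3 - 3) + 385)*345 = (3*7*0 + 385)*345 = (0 + 385)*345 = 385*345 = 132825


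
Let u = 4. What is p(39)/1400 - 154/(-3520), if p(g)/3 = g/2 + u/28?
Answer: 673/7840 ≈ 0.085842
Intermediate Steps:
p(g) = 3/7 + 3*g/2 (p(g) = 3*(g/2 + 4/28) = 3*(g*(½) + 4*(1/28)) = 3*(g/2 + ⅐) = 3*(⅐ + g/2) = 3/7 + 3*g/2)
p(39)/1400 - 154/(-3520) = (3/7 + (3/2)*39)/1400 - 154/(-3520) = (3/7 + 117/2)*(1/1400) - 154*(-1/3520) = (825/14)*(1/1400) + 7/160 = 33/784 + 7/160 = 673/7840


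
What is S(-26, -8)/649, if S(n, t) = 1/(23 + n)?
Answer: -1/1947 ≈ -0.00051361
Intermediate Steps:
S(-26, -8)/649 = 1/((23 - 26)*649) = (1/649)/(-3) = -⅓*1/649 = -1/1947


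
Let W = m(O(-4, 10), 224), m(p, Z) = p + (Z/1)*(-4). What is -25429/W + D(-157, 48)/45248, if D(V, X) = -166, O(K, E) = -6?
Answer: 287615415/10203424 ≈ 28.188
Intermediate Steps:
m(p, Z) = p - 4*Z (m(p, Z) = p + (Z*1)*(-4) = p + Z*(-4) = p - 4*Z)
W = -902 (W = -6 - 4*224 = -6 - 896 = -902)
-25429/W + D(-157, 48)/45248 = -25429/(-902) - 166/45248 = -25429*(-1/902) - 166*1/45248 = 25429/902 - 83/22624 = 287615415/10203424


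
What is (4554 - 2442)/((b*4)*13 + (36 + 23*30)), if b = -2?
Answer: 1056/311 ≈ 3.3955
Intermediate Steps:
(4554 - 2442)/((b*4)*13 + (36 + 23*30)) = (4554 - 2442)/(-2*4*13 + (36 + 23*30)) = 2112/(-8*13 + (36 + 690)) = 2112/(-104 + 726) = 2112/622 = 2112*(1/622) = 1056/311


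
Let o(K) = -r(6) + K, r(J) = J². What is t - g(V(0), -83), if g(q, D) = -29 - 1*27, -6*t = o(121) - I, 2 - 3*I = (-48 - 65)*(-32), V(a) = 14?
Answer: -2861/18 ≈ -158.94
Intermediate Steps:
o(K) = -36 + K (o(K) = -1*6² + K = -1*36 + K = -36 + K)
I = -3614/3 (I = ⅔ - (-48 - 65)*(-32)/3 = ⅔ - (-113)*(-32)/3 = ⅔ - ⅓*3616 = ⅔ - 3616/3 = -3614/3 ≈ -1204.7)
t = -3869/18 (t = -((-36 + 121) - 1*(-3614/3))/6 = -(85 + 3614/3)/6 = -⅙*3869/3 = -3869/18 ≈ -214.94)
g(q, D) = -56 (g(q, D) = -29 - 27 = -56)
t - g(V(0), -83) = -3869/18 - 1*(-56) = -3869/18 + 56 = -2861/18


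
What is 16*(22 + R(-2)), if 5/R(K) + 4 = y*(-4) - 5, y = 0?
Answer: 3088/9 ≈ 343.11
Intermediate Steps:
R(K) = -5/9 (R(K) = 5/(-4 + (0*(-4) - 5)) = 5/(-4 + (0 - 5)) = 5/(-4 - 5) = 5/(-9) = 5*(-⅑) = -5/9)
16*(22 + R(-2)) = 16*(22 - 5/9) = 16*(193/9) = 3088/9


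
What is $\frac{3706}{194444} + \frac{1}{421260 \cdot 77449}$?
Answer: $\frac{30228142606721}{1585990542787140} \approx 0.019059$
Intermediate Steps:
$\frac{3706}{194444} + \frac{1}{421260 \cdot 77449} = 3706 \cdot \frac{1}{194444} + \frac{1}{421260} \cdot \frac{1}{77449} = \frac{1853}{97222} + \frac{1}{32626165740} = \frac{30228142606721}{1585990542787140}$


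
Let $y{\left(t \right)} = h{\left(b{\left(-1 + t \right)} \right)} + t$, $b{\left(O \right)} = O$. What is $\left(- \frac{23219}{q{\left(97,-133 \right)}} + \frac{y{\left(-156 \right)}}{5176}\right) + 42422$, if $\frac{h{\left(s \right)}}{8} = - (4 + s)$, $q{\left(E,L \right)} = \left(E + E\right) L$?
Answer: $\frac{50586202752}{1192421} \approx 42423.0$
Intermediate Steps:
$q{\left(E,L \right)} = 2 E L$
$h{\left(s \right)} = -32 - 8 s$ ($h{\left(s \right)} = 8 \left(- (4 + s)\right) = 8 \left(-4 - s\right) = -32 - 8 s$)
$y{\left(t \right)} = -24 - 7 t$ ($y{\left(t \right)} = \left(-32 - 8 \left(-1 + t\right)\right) + t = \left(-32 - \left(-8 + 8 t\right)\right) + t = \left(-24 - 8 t\right) + t = -24 - 7 t$)
$\left(- \frac{23219}{q{\left(97,-133 \right)}} + \frac{y{\left(-156 \right)}}{5176}\right) + 42422 = \left(- \frac{23219}{2 \cdot 97 \left(-133\right)} + \frac{-24 - -1092}{5176}\right) + 42422 = \left(- \frac{23219}{-25802} + \left(-24 + 1092\right) \frac{1}{5176}\right) + 42422 = \left(\left(-23219\right) \left(- \frac{1}{25802}\right) + 1068 \cdot \frac{1}{5176}\right) + 42422 = \left(\frac{3317}{3686} + \frac{267}{1294}\right) + 42422 = \frac{1319090}{1192421} + 42422 = \frac{50586202752}{1192421}$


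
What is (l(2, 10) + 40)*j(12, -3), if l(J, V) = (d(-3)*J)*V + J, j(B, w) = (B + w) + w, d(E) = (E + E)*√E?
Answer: 252 - 720*I*√3 ≈ 252.0 - 1247.1*I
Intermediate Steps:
d(E) = 2*E^(3/2) (d(E) = (2*E)*√E = 2*E^(3/2))
j(B, w) = B + 2*w
l(J, V) = J - 6*I*J*V*√3 (l(J, V) = ((2*(-3)^(3/2))*J)*V + J = ((2*(-3*I*√3))*J)*V + J = ((-6*I*√3)*J)*V + J = (-6*I*J*√3)*V + J = -6*I*J*V*√3 + J = J - 6*I*J*V*√3)
(l(2, 10) + 40)*j(12, -3) = (2*(1 - 6*I*10*√3) + 40)*(12 + 2*(-3)) = (2*(1 - 60*I*√3) + 40)*(12 - 6) = ((2 - 120*I*√3) + 40)*6 = (42 - 120*I*√3)*6 = 252 - 720*I*√3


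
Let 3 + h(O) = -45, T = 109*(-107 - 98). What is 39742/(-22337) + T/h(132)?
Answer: 497212649/1072176 ≈ 463.74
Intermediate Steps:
T = -22345 (T = 109*(-205) = -22345)
h(O) = -48 (h(O) = -3 - 45 = -48)
39742/(-22337) + T/h(132) = 39742/(-22337) - 22345/(-48) = 39742*(-1/22337) - 22345*(-1/48) = -39742/22337 + 22345/48 = 497212649/1072176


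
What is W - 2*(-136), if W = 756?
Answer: 1028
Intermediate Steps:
W - 2*(-136) = 756 - 2*(-136) = 756 + 272 = 1028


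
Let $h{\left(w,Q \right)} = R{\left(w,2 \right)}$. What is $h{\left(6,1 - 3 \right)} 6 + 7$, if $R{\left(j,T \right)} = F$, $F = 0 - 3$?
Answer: $-11$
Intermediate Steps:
$F = -3$ ($F = 0 - 3 = -3$)
$R{\left(j,T \right)} = -3$
$h{\left(w,Q \right)} = -3$
$h{\left(6,1 - 3 \right)} 6 + 7 = \left(-3\right) 6 + 7 = -18 + 7 = -11$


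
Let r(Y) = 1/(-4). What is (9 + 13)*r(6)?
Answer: -11/2 ≈ -5.5000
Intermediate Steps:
r(Y) = -¼
(9 + 13)*r(6) = (9 + 13)*(-¼) = 22*(-¼) = -11/2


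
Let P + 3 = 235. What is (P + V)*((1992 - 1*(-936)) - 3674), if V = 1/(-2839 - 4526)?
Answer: -1274674534/7365 ≈ -1.7307e+5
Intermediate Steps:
P = 232 (P = -3 + 235 = 232)
V = -1/7365 (V = 1/(-7365) = -1/7365 ≈ -0.00013578)
(P + V)*((1992 - 1*(-936)) - 3674) = (232 - 1/7365)*((1992 - 1*(-936)) - 3674) = 1708679*((1992 + 936) - 3674)/7365 = 1708679*(2928 - 3674)/7365 = (1708679/7365)*(-746) = -1274674534/7365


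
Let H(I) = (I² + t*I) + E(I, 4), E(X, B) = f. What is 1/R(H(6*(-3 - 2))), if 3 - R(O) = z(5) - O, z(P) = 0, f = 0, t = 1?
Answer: 1/873 ≈ 0.0011455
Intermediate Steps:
E(X, B) = 0
H(I) = I + I² (H(I) = (I² + 1*I) + 0 = (I² + I) + 0 = (I + I²) + 0 = I + I²)
R(O) = 3 + O (R(O) = 3 - (0 - O) = 3 - (-1)*O = 3 + O)
1/R(H(6*(-3 - 2))) = 1/(3 + (6*(-3 - 2))*(1 + 6*(-3 - 2))) = 1/(3 + (6*(-5))*(1 + 6*(-5))) = 1/(3 - 30*(1 - 30)) = 1/(3 - 30*(-29)) = 1/(3 + 870) = 1/873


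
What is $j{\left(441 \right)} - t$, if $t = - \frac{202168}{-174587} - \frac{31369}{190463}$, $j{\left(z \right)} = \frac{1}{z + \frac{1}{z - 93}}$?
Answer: $- \frac{7939310946873}{8011313998597} \approx -0.99101$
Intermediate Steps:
$j{\left(z \right)} = \frac{1}{z + \frac{1}{-93 + z}}$
$t = \frac{51850713}{52201513}$ ($t = \left(-202168\right) \left(- \frac{1}{174587}\right) - \frac{2413}{14651} = \frac{202168}{174587} - \frac{2413}{14651} = \frac{51850713}{52201513} \approx 0.99328$)
$j{\left(441 \right)} - t = \frac{-93 + 441}{1 + 441^{2} - 41013} - \frac{51850713}{52201513} = \frac{1}{1 + 194481 - 41013} \cdot 348 - \frac{51850713}{52201513} = \frac{1}{153469} \cdot 348 - \frac{51850713}{52201513} = \frac{348}{153469} - \frac{51850713}{52201513} = - \frac{7939310946873}{8011313998597}$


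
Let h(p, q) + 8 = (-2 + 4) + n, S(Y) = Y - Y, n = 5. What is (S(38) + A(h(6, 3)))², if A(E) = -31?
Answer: 961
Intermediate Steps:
S(Y) = 0
h(p, q) = -1 (h(p, q) = -8 + ((-2 + 4) + 5) = -8 + (2 + 5) = -8 + 7 = -1)
(S(38) + A(h(6, 3)))² = (0 - 31)² = (-31)² = 961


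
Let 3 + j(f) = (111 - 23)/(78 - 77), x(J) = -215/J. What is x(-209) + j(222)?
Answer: 17980/209 ≈ 86.029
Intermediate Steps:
j(f) = 85 (j(f) = -3 + (111 - 23)/(78 - 77) = -3 + 88/1 = -3 + 88*1 = -3 + 88 = 85)
x(-209) + j(222) = -215/(-209) + 85 = -215*(-1/209) + 85 = 215/209 + 85 = 17980/209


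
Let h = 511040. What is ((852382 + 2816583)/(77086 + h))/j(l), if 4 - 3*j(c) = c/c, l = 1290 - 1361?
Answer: 3668965/588126 ≈ 6.2384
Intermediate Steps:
l = -71
j(c) = 1 (j(c) = 4/3 - c/(3*c) = 4/3 - 1/3*1 = 4/3 - 1/3 = 1)
((852382 + 2816583)/(77086 + h))/j(l) = ((852382 + 2816583)/(77086 + 511040))/1 = (3668965/588126)*1 = 3668965/588126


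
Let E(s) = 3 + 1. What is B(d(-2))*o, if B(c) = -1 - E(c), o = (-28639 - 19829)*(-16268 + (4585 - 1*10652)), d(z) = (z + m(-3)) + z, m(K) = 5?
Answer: -5412663900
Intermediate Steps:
d(z) = 5 + 2*z (d(z) = (z + 5) + z = (5 + z) + z = 5 + 2*z)
o = 1082532780 (o = -48468*(-16268 + (4585 - 10652)) = -48468*(-16268 - 6067) = -48468*(-22335) = 1082532780)
E(s) = 4
B(c) = -5 (B(c) = -1 - 1*4 = -1 - 4 = -5)
B(d(-2))*o = -5*1082532780 = -5412663900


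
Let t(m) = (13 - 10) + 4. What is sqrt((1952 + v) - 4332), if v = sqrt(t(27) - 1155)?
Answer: sqrt(-2380 + 2*I*sqrt(287)) ≈ 0.3472 + 48.786*I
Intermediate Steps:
t(m) = 7 (t(m) = 3 + 4 = 7)
v = 2*I*sqrt(287) (v = sqrt(7 - 1155) = sqrt(-1148) = 2*I*sqrt(287) ≈ 33.882*I)
sqrt((1952 + v) - 4332) = sqrt((1952 + 2*I*sqrt(287)) - 4332) = sqrt(-2380 + 2*I*sqrt(287))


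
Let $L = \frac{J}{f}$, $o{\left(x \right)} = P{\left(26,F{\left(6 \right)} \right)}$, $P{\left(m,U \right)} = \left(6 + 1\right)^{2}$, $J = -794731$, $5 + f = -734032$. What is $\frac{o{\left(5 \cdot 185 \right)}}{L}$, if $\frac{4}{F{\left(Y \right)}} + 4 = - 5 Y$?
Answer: $\frac{734037}{16219} \approx 45.258$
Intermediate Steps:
$f = -734037$ ($f = -5 - 734032 = -734037$)
$F{\left(Y \right)} = \frac{4}{-4 - 5 Y}$
$P{\left(m,U \right)} = 49$ ($P{\left(m,U \right)} = 7^{2} = 49$)
$o{\left(x \right)} = 49$
$L = \frac{794731}{734037}$ ($L = - \frac{794731}{-734037} = \left(-794731\right) \left(- \frac{1}{734037}\right) = \frac{794731}{734037} \approx 1.0827$)
$\frac{o{\left(5 \cdot 185 \right)}}{L} = \frac{49}{\frac{794731}{734037}} = 49 \cdot \frac{734037}{794731} = \frac{734037}{16219}$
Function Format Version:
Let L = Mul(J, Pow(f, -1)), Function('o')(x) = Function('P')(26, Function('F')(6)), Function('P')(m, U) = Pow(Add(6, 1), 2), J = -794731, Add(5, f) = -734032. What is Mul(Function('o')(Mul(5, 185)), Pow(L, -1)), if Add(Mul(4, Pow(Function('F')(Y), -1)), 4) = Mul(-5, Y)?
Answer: Rational(734037, 16219) ≈ 45.258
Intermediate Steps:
f = -734037 (f = Add(-5, -734032) = -734037)
Function('F')(Y) = Mul(4, Pow(Add(-4, Mul(-5, Y)), -1))
Function('P')(m, U) = 49 (Function('P')(m, U) = Pow(7, 2) = 49)
Function('o')(x) = 49
L = Rational(794731, 734037) (L = Mul(-794731, Pow(-734037, -1)) = Mul(-794731, Rational(-1, 734037)) = Rational(794731, 734037) ≈ 1.0827)
Mul(Function('o')(Mul(5, 185)), Pow(L, -1)) = Mul(49, Pow(Rational(794731, 734037), -1)) = Mul(49, Rational(734037, 794731)) = Rational(734037, 16219)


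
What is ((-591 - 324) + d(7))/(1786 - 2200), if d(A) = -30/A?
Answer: 715/322 ≈ 2.2205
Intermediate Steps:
((-591 - 324) + d(7))/(1786 - 2200) = ((-591 - 324) - 30/7)/(1786 - 2200) = (-915 - 30*⅐)/(-414) = (-915 - 30/7)*(-1/414) = -6435/7*(-1/414) = 715/322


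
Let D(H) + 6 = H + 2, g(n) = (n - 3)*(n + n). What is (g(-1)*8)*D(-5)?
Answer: -576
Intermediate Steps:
g(n) = 2*n*(-3 + n) (g(n) = (-3 + n)*(2*n) = 2*n*(-3 + n))
D(H) = -4 + H (D(H) = -6 + (H + 2) = -6 + (2 + H) = -4 + H)
(g(-1)*8)*D(-5) = ((2*(-1)*(-3 - 1))*8)*(-4 - 5) = ((2*(-1)*(-4))*8)*(-9) = (8*8)*(-9) = 64*(-9) = -576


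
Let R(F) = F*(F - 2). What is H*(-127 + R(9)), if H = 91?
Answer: -5824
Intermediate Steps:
R(F) = F*(-2 + F)
H*(-127 + R(9)) = 91*(-127 + 9*(-2 + 9)) = 91*(-127 + 9*7) = 91*(-127 + 63) = 91*(-64) = -5824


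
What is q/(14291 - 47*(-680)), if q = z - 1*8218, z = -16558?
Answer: -24776/46251 ≈ -0.53569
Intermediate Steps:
q = -24776 (q = -16558 - 1*8218 = -16558 - 8218 = -24776)
q/(14291 - 47*(-680)) = -24776/(14291 - 47*(-680)) = -24776/(14291 + 31960) = -24776/46251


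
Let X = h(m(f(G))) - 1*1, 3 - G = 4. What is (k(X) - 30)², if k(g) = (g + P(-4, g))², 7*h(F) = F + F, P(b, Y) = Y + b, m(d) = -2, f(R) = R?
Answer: 1060900/2401 ≈ 441.86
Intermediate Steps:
G = -1 (G = 3 - 1*4 = 3 - 4 = -1)
h(F) = 2*F/7 (h(F) = (F + F)/7 = (2*F)/7 = 2*F/7)
X = -11/7 (X = (2/7)*(-2) - 1*1 = -4/7 - 1 = -11/7 ≈ -1.5714)
k(g) = (-4 + 2*g)² (k(g) = (g + (g - 4))² = (g + (-4 + g))² = (-4 + 2*g)²)
(k(X) - 30)² = (4*(-2 - 11/7)² - 30)² = (4*(-25/7)² - 30)² = (4*(625/49) - 30)² = (2500/49 - 30)² = (1030/49)² = 1060900/2401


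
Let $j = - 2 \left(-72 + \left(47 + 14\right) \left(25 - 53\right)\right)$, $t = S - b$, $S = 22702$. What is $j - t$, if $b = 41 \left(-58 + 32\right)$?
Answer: $-20208$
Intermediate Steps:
$b = -1066$ ($b = 41 \left(-26\right) = -1066$)
$t = 23768$ ($t = 22702 - -1066 = 22702 + 1066 = 23768$)
$j = 3560$ ($j = - 2 \left(-72 + 61 \left(-28\right)\right) = - 2 \left(-72 - 1708\right) = \left(-2\right) \left(-1780\right) = 3560$)
$j - t = 3560 - 23768 = -20208$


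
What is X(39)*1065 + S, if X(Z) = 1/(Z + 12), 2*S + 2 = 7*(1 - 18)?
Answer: -1347/34 ≈ -39.618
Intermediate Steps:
S = -121/2 (S = -1 + (7*(1 - 18))/2 = -1 + (7*(-17))/2 = -1 + (½)*(-119) = -1 - 119/2 = -121/2 ≈ -60.500)
X(Z) = 1/(12 + Z)
X(39)*1065 + S = 1065/(12 + 39) - 121/2 = 1065/51 - 121/2 = (1/51)*1065 - 121/2 = 355/17 - 121/2 = -1347/34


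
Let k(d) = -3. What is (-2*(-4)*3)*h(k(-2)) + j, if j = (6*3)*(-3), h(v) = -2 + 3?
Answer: -30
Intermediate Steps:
h(v) = 1
j = -54 (j = 18*(-3) = -54)
(-2*(-4)*3)*h(k(-2)) + j = (-2*(-4)*3)*1 - 54 = (8*3)*1 - 54 = 24*1 - 54 = 24 - 54 = -30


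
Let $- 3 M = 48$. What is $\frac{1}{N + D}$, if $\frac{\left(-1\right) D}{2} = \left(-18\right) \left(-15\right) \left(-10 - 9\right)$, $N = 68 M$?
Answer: $\frac{1}{9172} \approx 0.00010903$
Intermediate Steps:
$M = -16$ ($M = \left(- \frac{1}{3}\right) 48 = -16$)
$N = -1088$ ($N = 68 \left(-16\right) = -1088$)
$D = 10260$ ($D = - 2 \left(-18\right) \left(-15\right) \left(-10 - 9\right) = - 2 \cdot 270 \left(-19\right) = \left(-2\right) \left(-5130\right) = 10260$)
$\frac{1}{N + D} = \frac{1}{-1088 + 10260} = \frac{1}{9172}$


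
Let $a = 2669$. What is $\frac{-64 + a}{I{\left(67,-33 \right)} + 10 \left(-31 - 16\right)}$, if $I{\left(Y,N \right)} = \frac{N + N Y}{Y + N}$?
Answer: $- \frac{2605}{536} \approx -4.8601$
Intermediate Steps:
$I{\left(Y,N \right)} = \frac{N + N Y}{N + Y}$
$\frac{-64 + a}{I{\left(67,-33 \right)} + 10 \left(-31 - 16\right)} = \frac{-64 + 2669}{- \frac{33 \left(1 + 67\right)}{-33 + 67} + 10 \left(-31 - 16\right)} = \frac{2605}{\left(-33\right) \frac{1}{34} \cdot 68 + 10 \left(-47\right)} = \frac{2605}{\left(-33\right) \frac{1}{34} \cdot 68 - 470} = \frac{2605}{-66 - 470} = \frac{2605}{-536} = 2605 \left(- \frac{1}{536}\right) = - \frac{2605}{536}$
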